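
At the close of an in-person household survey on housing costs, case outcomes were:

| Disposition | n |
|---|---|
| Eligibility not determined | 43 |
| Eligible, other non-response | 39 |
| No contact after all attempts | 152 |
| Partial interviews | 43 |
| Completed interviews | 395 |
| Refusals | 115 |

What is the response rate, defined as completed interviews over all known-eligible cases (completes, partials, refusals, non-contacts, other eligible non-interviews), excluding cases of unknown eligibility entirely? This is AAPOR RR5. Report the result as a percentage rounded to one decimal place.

Top = 395
Denominator = 395 + 43 + 115 + 152 + 39 = 744
RR5 = 395 / 744 = 0.5309

53.1%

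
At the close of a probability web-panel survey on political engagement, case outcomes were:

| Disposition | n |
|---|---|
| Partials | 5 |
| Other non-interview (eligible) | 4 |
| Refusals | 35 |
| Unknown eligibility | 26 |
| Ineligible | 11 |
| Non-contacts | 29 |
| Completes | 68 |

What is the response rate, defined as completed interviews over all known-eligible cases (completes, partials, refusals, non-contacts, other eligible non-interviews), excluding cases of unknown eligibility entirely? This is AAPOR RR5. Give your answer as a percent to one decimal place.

Numerator → 68
Base → 68 + 5 + 35 + 29 + 4 = 141
RR5 = 68 / 141 = 0.4823

48.2%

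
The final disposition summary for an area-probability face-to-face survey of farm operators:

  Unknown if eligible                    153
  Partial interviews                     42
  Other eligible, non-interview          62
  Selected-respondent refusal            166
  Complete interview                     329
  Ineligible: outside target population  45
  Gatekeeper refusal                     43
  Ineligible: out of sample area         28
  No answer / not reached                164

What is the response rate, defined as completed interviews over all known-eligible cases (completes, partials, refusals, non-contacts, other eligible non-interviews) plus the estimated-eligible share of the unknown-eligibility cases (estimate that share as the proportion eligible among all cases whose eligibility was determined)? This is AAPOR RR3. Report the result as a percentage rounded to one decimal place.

Refused = 43 + 166 = 209
Ineligible = 45 + 28 = 73
Numerator: 329
Known eligible: 329 + 42 + 209 + 164 + 62 = 806
e = 806 / (806 + 73) = 806 / 879 = 0.9170
Estimated eligible among unknowns: 0.9170 × 153 = 140.30
Denom: 806 + 140.30 = 946.30
RR3 = 329 / 946.30 = 0.3477

34.8%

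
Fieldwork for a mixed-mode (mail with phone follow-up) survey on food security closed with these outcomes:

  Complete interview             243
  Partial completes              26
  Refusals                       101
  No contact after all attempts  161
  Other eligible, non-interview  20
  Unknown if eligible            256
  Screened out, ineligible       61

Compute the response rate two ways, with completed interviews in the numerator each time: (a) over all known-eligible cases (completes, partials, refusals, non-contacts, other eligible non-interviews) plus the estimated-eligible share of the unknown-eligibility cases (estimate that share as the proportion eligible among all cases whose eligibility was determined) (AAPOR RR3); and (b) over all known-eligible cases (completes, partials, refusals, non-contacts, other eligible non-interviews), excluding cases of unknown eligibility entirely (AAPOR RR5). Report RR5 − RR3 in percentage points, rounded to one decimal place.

13.0

Num: 243
Eligible (known): 243 + 26 + 101 + 161 + 20 = 551
e = 551 / (551 + 61) = 551 / 612 = 0.9003
Eligible share of unknowns: 0.9003 × 256 = 230.48
Denom: 551 + 230.48 = 781.48
RR3 = 243 / 781.48 = 0.3109
Denom: 243 + 26 + 101 + 161 + 20 = 551
RR5 = 243 / 551 = 0.4410
Difference = 44.10 − 31.09 = 13.01 percentage points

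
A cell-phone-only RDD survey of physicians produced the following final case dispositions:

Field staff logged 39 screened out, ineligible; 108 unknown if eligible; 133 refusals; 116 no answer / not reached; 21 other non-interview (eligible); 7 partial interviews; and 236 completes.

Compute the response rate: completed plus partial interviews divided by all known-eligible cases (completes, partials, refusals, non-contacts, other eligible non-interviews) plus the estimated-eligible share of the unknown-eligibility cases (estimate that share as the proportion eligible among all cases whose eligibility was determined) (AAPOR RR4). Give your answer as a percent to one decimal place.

Numerator → 236 + 7 = 243
Eligible (known) → 236 + 7 + 133 + 116 + 21 = 513
e = 513 / (513 + 39) = 513 / 552 = 0.9293
e × U → 0.9293 × 108 = 100.36
Denom → 513 + 100.36 = 613.36
RR4 = 243 / 613.36 = 0.3962

39.6%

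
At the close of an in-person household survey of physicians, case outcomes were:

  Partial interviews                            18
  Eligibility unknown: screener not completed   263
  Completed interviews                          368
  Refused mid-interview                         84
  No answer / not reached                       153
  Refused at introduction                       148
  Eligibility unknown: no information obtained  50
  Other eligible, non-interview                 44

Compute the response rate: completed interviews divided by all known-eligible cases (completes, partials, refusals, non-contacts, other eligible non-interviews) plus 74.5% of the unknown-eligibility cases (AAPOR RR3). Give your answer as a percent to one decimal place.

35.1%

Refusals = 148 + 84 = 232
Unknown if eligible = 263 + 50 = 313
Top = 368
Known eligible = 368 + 18 + 232 + 153 + 44 = 815
e × U = 0.7450 × 313 = 233.19
Denom = 815 + 233.19 = 1048.19
RR3 = 368 / 1048.19 = 0.3511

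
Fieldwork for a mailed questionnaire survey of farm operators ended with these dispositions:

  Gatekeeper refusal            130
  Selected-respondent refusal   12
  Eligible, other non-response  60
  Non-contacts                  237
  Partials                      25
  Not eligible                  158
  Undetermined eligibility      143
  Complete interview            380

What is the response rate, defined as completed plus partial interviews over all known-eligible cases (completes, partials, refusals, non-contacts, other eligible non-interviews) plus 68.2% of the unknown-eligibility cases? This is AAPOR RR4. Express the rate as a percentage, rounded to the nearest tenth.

43.0%

Refused = 130 + 12 = 142
Num: 380 + 25 = 405
Eligible (known): 380 + 25 + 142 + 237 + 60 = 844
Estimated eligible among unknowns: 0.6820 × 143 = 97.53
Denom: 844 + 97.53 = 941.53
RR4 = 405 / 941.53 = 0.4302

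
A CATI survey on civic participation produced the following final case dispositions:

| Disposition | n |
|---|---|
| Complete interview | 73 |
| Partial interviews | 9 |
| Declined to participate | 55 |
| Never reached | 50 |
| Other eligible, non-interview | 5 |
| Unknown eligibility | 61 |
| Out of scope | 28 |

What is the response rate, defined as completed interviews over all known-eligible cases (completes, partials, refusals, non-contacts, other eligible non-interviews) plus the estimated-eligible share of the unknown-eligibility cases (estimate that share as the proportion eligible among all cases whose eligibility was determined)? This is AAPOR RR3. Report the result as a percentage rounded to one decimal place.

Num: 73
Known eligible: 73 + 9 + 55 + 50 + 5 = 192
e = 192 / (192 + 28) = 192 / 220 = 0.8727
Eligible share of unknowns: 0.8727 × 61 = 53.23
Denom: 192 + 53.23 = 245.23
RR3 = 73 / 245.23 = 0.2977

29.8%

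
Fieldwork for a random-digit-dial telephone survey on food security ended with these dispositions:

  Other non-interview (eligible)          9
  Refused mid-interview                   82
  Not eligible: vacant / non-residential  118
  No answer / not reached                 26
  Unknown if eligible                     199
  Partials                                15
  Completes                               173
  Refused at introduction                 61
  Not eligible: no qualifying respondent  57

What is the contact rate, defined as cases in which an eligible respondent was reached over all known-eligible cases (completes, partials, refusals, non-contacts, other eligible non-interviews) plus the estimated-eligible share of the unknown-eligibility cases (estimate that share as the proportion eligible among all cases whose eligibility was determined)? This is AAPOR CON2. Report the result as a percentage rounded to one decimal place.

67.9%

Declined to participate = 61 + 82 = 143
Not eligible = 57 + 118 = 175
Top = 173 + 15 + 143 + 9 = 340
Determined eligible = 173 + 15 + 143 + 26 + 9 = 366
e = 366 / (366 + 175) = 366 / 541 = 0.6765
Eligible share of unknowns = 0.6765 × 199 = 134.62
Base = 366 + 134.62 = 500.62
CON2 = 340 / 500.62 = 0.6792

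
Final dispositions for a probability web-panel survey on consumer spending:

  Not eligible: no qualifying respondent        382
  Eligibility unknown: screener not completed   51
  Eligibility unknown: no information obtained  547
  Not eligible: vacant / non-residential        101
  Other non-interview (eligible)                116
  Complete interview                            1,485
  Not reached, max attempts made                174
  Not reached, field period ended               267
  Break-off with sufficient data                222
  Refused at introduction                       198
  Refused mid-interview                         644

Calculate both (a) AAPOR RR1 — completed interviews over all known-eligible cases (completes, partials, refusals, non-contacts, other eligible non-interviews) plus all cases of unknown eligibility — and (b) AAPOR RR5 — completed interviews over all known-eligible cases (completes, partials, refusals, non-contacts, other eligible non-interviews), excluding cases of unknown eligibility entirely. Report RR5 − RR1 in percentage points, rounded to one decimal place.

7.7

Declined to participate = 198 + 644 = 842
No answer / not reached = 267 + 174 = 441
Eligibility not determined = 51 + 547 = 598
Screened out, ineligible = 382 + 101 = 483
Num = 1485
Denominator = 1485 + 222 + 842 + 441 + 116 + 598 = 3704
RR1 = 1485 / 3704 = 0.4009
Denominator = 1485 + 222 + 842 + 441 + 116 = 3106
RR5 = 1485 / 3106 = 0.4781
Difference = 47.81 − 40.09 = 7.72 percentage points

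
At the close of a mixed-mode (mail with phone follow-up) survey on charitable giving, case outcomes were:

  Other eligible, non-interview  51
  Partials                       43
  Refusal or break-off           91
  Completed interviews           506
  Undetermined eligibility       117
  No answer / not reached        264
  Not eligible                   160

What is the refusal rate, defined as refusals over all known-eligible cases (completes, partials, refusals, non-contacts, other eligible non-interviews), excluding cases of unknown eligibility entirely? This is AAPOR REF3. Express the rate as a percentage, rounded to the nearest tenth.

Top → 91
Base → 506 + 43 + 91 + 264 + 51 = 955
REF3 = 91 / 955 = 0.0953

9.5%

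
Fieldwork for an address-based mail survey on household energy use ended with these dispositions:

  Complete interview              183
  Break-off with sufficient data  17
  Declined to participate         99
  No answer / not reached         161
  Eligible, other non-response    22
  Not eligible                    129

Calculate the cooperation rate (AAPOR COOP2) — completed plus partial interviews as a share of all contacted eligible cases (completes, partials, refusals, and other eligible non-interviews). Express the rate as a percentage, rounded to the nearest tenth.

Numerator = 183 + 17 = 200
Base = 183 + 17 + 99 + 22 = 321
COOP2 = 200 / 321 = 0.6231

62.3%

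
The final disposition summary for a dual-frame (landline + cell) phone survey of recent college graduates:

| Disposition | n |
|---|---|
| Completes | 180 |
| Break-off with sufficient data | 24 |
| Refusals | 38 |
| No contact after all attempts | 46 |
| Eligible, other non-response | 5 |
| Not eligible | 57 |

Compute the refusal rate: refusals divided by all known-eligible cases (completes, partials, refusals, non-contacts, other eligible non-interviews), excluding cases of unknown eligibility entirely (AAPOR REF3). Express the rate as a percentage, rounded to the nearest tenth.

13.0%

Top → 38
Denominator → 180 + 24 + 38 + 46 + 5 = 293
REF3 = 38 / 293 = 0.1297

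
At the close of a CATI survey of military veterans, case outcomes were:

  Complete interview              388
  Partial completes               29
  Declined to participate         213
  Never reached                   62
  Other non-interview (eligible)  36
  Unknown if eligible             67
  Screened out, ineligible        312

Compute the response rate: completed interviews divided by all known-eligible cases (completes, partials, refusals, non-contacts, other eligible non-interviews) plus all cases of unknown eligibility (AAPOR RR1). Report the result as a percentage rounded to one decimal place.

Numerator = 388
Denominator = 388 + 29 + 213 + 62 + 36 + 67 = 795
RR1 = 388 / 795 = 0.4881

48.8%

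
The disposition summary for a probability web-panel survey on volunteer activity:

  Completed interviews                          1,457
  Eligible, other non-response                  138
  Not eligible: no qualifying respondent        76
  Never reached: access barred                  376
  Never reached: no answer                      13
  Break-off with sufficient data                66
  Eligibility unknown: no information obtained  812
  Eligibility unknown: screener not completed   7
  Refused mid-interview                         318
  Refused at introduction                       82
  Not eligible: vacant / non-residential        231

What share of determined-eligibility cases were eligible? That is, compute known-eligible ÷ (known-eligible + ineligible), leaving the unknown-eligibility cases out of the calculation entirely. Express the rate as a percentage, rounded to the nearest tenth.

88.9%

Refusal or break-off = 82 + 318 = 400
No contact after all attempts = 13 + 376 = 389
Unknown if eligible = 7 + 812 = 819
Out of scope = 76 + 231 = 307
Known eligible = 1457 + 66 + 400 + 389 + 138 = 2450
e = 2450 / (2450 + 307) = 2450 / 2757 = 0.8886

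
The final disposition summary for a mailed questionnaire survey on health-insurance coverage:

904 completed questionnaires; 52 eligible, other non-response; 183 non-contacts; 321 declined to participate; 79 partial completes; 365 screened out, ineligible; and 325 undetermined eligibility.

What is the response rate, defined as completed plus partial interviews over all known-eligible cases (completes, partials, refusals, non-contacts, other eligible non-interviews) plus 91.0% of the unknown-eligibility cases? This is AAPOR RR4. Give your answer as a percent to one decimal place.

Top → 904 + 79 = 983
Eligible (known) → 904 + 79 + 321 + 183 + 52 = 1539
Eligible share of unknowns → 0.9100 × 325 = 295.75
Denom → 1539 + 295.75 = 1834.75
RR4 = 983 / 1834.75 = 0.5358

53.6%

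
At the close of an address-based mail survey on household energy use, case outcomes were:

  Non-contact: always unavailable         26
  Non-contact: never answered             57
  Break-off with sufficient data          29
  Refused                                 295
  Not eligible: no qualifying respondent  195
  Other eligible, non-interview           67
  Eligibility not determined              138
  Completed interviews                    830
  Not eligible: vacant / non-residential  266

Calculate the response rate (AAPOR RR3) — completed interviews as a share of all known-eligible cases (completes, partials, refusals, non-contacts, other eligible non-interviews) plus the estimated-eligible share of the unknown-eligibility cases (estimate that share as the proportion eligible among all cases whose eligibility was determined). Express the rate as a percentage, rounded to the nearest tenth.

59.0%

No contact after all attempts = 57 + 26 = 83
Not eligible = 195 + 266 = 461
Top = 830
Determined eligible = 830 + 29 + 295 + 83 + 67 = 1304
e = 1304 / (1304 + 461) = 1304 / 1765 = 0.7388
Eligible share of unknowns = 0.7388 × 138 = 101.95
Base = 1304 + 101.95 = 1405.95
RR3 = 830 / 1405.95 = 0.5903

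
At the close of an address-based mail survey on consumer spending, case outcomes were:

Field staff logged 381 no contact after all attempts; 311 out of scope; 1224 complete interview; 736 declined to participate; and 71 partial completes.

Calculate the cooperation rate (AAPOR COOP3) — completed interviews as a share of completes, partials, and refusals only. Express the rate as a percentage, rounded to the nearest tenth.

Top: 1224
Denom: 1224 + 71 + 736 = 2031
COOP3 = 1224 / 2031 = 0.6027

60.3%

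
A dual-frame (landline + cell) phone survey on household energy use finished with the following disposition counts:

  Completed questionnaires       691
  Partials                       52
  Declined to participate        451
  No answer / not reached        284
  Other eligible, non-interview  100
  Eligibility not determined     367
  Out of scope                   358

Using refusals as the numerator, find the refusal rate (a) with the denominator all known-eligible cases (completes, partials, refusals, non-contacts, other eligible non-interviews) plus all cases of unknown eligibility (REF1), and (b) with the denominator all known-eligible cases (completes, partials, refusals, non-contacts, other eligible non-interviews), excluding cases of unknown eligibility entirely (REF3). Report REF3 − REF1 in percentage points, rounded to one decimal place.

5.4

Top → 451
Denominator → 691 + 52 + 451 + 284 + 100 + 367 = 1945
REF1 = 451 / 1945 = 0.2319
Denominator → 691 + 52 + 451 + 284 + 100 = 1578
REF3 = 451 / 1578 = 0.2858
Difference = 28.58 − 23.19 = 5.39 percentage points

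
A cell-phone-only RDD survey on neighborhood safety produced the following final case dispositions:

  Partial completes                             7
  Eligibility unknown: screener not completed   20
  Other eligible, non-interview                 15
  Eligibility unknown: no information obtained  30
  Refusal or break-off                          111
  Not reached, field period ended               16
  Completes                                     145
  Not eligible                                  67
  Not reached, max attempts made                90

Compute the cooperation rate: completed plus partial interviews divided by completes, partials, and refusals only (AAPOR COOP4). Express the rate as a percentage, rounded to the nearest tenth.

No contact after all attempts = 16 + 90 = 106
Unknown eligibility = 20 + 30 = 50
Top: 145 + 7 = 152
Base: 145 + 7 + 111 = 263
COOP4 = 152 / 263 = 0.5779

57.8%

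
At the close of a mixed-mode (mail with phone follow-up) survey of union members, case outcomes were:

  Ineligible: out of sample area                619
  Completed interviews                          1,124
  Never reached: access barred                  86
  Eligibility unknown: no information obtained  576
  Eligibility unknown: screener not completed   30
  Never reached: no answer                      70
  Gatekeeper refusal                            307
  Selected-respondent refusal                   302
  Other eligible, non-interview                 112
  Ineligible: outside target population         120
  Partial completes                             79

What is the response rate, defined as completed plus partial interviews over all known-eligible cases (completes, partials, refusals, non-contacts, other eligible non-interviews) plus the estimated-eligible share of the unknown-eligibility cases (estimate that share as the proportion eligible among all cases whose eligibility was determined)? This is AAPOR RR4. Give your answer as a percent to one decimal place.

Refused = 307 + 302 = 609
No contact after all attempts = 70 + 86 = 156
Unknown if eligible = 30 + 576 = 606
Out of scope = 120 + 619 = 739
Top → 1124 + 79 = 1203
Determined eligible → 1124 + 79 + 609 + 156 + 112 = 2080
e = 2080 / (2080 + 739) = 2080 / 2819 = 0.7379
e × U → 0.7379 × 606 = 447.17
Denominator → 2080 + 447.17 = 2527.17
RR4 = 1203 / 2527.17 = 0.4760

47.6%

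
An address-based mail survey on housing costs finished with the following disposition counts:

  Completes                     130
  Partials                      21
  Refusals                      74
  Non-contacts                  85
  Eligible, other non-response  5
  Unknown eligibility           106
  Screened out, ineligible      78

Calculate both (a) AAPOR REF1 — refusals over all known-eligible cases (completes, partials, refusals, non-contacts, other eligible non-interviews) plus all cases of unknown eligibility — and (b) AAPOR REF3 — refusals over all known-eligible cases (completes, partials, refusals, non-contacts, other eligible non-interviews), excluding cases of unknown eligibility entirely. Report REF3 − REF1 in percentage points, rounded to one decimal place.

Numerator: 74
Base: 130 + 21 + 74 + 85 + 5 + 106 = 421
REF1 = 74 / 421 = 0.1758
Base: 130 + 21 + 74 + 85 + 5 = 315
REF3 = 74 / 315 = 0.2349
Difference = 23.49 − 17.58 = 5.91 percentage points

5.9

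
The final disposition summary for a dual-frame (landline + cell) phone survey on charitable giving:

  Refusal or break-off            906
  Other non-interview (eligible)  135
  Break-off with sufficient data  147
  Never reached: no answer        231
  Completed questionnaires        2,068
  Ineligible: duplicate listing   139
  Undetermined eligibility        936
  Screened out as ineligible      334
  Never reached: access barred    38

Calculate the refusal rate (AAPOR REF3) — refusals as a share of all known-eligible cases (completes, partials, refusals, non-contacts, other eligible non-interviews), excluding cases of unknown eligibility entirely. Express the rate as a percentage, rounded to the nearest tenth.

Never reached = 231 + 38 = 269
Screened out, ineligible = 334 + 139 = 473
Num → 906
Base → 2068 + 147 + 906 + 269 + 135 = 3525
REF3 = 906 / 3525 = 0.2570

25.7%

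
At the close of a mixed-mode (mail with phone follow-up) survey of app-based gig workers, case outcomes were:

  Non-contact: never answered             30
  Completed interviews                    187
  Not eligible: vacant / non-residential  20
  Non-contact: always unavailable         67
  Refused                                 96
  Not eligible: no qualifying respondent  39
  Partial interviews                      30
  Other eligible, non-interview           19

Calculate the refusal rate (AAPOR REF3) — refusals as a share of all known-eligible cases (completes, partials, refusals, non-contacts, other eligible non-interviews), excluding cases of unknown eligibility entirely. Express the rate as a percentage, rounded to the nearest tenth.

22.4%

No answer / not reached = 30 + 67 = 97
Not eligible = 39 + 20 = 59
Numerator → 96
Denominator → 187 + 30 + 96 + 97 + 19 = 429
REF3 = 96 / 429 = 0.2238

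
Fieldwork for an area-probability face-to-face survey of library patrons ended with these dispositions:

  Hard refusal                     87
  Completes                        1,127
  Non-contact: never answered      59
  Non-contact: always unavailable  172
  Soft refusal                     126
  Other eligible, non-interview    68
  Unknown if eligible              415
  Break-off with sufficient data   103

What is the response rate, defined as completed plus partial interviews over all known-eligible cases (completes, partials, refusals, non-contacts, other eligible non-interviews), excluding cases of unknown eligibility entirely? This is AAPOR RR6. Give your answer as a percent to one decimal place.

70.6%

Declined to participate = 87 + 126 = 213
Non-contacts = 59 + 172 = 231
Top = 1127 + 103 = 1230
Base = 1127 + 103 + 213 + 231 + 68 = 1742
RR6 = 1230 / 1742 = 0.7061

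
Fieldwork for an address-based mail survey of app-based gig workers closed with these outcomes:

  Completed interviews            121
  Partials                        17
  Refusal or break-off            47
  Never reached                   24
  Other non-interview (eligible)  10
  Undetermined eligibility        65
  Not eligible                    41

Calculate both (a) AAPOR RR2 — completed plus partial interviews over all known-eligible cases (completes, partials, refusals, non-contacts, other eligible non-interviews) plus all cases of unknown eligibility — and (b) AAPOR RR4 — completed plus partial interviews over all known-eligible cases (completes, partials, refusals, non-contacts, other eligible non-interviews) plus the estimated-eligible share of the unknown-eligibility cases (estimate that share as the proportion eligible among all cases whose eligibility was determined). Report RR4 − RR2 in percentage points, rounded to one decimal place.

Top = 121 + 17 = 138
Base = 121 + 17 + 47 + 24 + 10 + 65 = 284
RR2 = 138 / 284 = 0.4859
Determined eligible = 121 + 17 + 47 + 24 + 10 = 219
e = 219 / (219 + 41) = 219 / 260 = 0.8423
Eligible share of unknowns = 0.8423 × 65 = 54.75
Base = 219 + 54.75 = 273.75
RR4 = 138 / 273.75 = 0.5041
Difference = 50.41 − 48.59 = 1.82 percentage points

1.8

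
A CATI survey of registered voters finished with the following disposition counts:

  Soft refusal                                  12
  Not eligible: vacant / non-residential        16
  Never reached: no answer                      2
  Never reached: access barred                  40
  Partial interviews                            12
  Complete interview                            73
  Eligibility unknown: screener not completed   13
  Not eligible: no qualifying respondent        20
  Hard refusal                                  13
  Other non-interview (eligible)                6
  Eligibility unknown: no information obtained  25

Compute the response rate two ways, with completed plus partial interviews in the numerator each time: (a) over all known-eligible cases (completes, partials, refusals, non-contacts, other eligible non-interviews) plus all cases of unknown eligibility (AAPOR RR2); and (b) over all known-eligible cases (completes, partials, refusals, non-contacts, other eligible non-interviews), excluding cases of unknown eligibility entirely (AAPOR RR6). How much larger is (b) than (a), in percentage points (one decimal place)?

10.4

Refusal or break-off = 13 + 12 = 25
No answer / not reached = 2 + 40 = 42
Undetermined eligibility = 13 + 25 = 38
Out of scope = 20 + 16 = 36
Num = 73 + 12 = 85
Denom = 73 + 12 + 25 + 42 + 6 + 38 = 196
RR2 = 85 / 196 = 0.4337
Denom = 73 + 12 + 25 + 42 + 6 = 158
RR6 = 85 / 158 = 0.5380
Difference = 53.80 − 43.37 = 10.43 percentage points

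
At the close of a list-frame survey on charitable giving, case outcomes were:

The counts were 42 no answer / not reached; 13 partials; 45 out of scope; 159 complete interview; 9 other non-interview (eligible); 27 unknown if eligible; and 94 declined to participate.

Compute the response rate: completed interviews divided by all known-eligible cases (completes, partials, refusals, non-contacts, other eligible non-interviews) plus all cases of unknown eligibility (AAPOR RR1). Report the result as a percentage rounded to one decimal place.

46.2%

Num: 159
Base: 159 + 13 + 94 + 42 + 9 + 27 = 344
RR1 = 159 / 344 = 0.4622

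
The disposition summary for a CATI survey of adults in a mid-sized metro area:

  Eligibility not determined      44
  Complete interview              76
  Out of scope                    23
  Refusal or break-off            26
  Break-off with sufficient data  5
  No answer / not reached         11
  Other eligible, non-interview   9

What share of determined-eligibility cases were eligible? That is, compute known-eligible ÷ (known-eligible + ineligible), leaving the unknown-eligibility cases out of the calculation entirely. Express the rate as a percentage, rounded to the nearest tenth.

Determined eligible: 76 + 5 + 26 + 11 + 9 = 127
e = 127 / (127 + 23) = 127 / 150 = 0.8467

84.7%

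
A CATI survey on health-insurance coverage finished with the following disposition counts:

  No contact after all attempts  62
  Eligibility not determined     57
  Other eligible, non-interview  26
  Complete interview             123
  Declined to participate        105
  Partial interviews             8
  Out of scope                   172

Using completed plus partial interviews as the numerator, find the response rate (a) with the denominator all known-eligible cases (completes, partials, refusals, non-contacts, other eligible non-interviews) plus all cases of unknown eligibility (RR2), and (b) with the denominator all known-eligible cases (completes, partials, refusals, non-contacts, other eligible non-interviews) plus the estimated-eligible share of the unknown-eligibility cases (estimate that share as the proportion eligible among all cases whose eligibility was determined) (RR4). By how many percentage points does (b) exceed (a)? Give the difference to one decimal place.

1.9

Numerator: 123 + 8 = 131
Denominator: 123 + 8 + 105 + 62 + 26 + 57 = 381
RR2 = 131 / 381 = 0.3438
Determined eligible: 123 + 8 + 105 + 62 + 26 = 324
e = 324 / (324 + 172) = 324 / 496 = 0.6532
Eligible share of unknowns: 0.6532 × 57 = 37.23
Denominator: 324 + 37.23 = 361.23
RR4 = 131 / 361.23 = 0.3626
Difference = 36.26 − 34.38 = 1.88 percentage points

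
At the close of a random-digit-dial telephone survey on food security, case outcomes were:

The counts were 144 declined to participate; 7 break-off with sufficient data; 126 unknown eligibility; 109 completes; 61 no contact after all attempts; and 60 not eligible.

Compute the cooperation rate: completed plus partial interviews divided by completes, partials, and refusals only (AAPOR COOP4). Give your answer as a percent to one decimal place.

44.6%

Numerator = 109 + 7 = 116
Base = 109 + 7 + 144 = 260
COOP4 = 116 / 260 = 0.4462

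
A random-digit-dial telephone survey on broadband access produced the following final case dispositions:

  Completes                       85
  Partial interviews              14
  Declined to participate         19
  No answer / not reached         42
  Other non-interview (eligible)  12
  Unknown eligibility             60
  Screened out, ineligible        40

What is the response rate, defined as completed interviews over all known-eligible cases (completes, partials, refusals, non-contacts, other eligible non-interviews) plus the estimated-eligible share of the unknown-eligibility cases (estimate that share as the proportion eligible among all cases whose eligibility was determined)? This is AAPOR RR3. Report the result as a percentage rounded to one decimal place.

Num: 85
Eligible (known): 85 + 14 + 19 + 42 + 12 = 172
e = 172 / (172 + 40) = 172 / 212 = 0.8113
Eligible share of unknowns: 0.8113 × 60 = 48.68
Base: 172 + 48.68 = 220.68
RR3 = 85 / 220.68 = 0.3852

38.5%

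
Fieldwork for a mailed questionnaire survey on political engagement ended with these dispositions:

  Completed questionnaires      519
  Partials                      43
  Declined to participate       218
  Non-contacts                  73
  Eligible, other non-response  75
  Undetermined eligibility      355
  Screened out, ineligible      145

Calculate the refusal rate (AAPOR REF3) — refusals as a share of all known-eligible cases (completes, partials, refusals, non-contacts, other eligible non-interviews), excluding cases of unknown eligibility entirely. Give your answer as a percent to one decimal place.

Num = 218
Denominator = 519 + 43 + 218 + 73 + 75 = 928
REF3 = 218 / 928 = 0.2349

23.5%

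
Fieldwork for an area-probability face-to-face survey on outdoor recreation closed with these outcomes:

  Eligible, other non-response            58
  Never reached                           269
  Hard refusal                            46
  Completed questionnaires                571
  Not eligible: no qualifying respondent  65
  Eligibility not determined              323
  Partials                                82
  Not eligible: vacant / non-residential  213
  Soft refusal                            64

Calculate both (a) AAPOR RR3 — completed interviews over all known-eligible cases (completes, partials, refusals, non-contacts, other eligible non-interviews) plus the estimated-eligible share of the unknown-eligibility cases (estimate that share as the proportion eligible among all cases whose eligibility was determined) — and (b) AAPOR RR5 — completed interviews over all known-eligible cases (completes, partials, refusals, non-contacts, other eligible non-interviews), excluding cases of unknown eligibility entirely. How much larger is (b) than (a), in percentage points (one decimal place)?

Refused = 46 + 64 = 110
Ineligible = 65 + 213 = 278
Numerator = 571
Eligible (known) = 571 + 82 + 110 + 269 + 58 = 1090
e = 1090 / (1090 + 278) = 1090 / 1368 = 0.7968
Estimated eligible among unknowns = 0.7968 × 323 = 257.37
Base = 1090 + 257.37 = 1347.37
RR3 = 571 / 1347.37 = 0.4238
Base = 571 + 82 + 110 + 269 + 58 = 1090
RR5 = 571 / 1090 = 0.5239
Difference = 52.39 − 42.38 = 10.01 percentage points

10.0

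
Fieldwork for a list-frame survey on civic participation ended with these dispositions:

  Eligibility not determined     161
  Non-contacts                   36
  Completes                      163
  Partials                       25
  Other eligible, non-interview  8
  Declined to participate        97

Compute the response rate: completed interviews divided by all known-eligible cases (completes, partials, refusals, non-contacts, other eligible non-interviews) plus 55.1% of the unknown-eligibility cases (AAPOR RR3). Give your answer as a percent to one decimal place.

Numerator = 163
Determined eligible = 163 + 25 + 97 + 36 + 8 = 329
e × U = 0.5510 × 161 = 88.71
Denom = 329 + 88.71 = 417.71
RR3 = 163 / 417.71 = 0.3902

39.0%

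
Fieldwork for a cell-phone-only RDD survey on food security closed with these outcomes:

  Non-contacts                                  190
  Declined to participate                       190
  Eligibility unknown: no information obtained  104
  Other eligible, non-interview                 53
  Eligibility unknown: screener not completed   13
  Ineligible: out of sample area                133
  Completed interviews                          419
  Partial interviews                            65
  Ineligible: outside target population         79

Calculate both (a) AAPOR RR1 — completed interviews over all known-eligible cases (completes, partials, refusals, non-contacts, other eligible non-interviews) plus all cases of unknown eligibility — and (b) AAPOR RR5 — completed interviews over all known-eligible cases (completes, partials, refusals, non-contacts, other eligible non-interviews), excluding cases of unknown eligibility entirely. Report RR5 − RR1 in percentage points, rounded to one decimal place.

5.2

Undetermined eligibility = 13 + 104 = 117
Not eligible = 79 + 133 = 212
Num: 419
Denom: 419 + 65 + 190 + 190 + 53 + 117 = 1034
RR1 = 419 / 1034 = 0.4052
Denom: 419 + 65 + 190 + 190 + 53 = 917
RR5 = 419 / 917 = 0.4569
Difference = 45.69 − 40.52 = 5.17 percentage points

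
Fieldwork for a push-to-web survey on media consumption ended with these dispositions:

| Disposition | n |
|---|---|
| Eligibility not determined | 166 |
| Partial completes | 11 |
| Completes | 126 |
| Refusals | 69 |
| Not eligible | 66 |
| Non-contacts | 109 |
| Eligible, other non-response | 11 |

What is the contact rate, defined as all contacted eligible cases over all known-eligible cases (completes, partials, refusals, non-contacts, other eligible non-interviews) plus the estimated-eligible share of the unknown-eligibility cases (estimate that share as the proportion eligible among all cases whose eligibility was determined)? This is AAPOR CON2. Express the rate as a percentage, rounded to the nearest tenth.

Num: 126 + 11 + 69 + 11 = 217
Eligible (known): 126 + 11 + 69 + 109 + 11 = 326
e = 326 / (326 + 66) = 326 / 392 = 0.8316
e × U: 0.8316 × 166 = 138.05
Denom: 326 + 138.05 = 464.05
CON2 = 217 / 464.05 = 0.4676

46.8%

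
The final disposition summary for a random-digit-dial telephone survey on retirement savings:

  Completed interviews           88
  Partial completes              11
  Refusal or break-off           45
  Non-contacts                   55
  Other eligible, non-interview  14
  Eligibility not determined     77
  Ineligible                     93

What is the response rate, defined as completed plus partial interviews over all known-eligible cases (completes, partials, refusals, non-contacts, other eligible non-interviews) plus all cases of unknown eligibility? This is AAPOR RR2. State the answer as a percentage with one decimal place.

34.1%

Num → 88 + 11 = 99
Denom → 88 + 11 + 45 + 55 + 14 + 77 = 290
RR2 = 99 / 290 = 0.3414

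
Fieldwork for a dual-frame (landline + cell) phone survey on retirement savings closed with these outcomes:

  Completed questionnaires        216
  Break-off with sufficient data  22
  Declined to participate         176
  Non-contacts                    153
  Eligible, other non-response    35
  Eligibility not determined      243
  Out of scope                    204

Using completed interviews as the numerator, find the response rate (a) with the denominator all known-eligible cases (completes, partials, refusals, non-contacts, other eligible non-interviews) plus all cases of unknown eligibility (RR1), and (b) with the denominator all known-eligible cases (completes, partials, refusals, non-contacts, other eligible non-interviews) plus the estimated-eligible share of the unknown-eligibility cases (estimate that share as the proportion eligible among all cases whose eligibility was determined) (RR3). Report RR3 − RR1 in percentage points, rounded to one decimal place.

2.0

Num → 216
Base → 216 + 22 + 176 + 153 + 35 + 243 = 845
RR1 = 216 / 845 = 0.2556
Determined eligible → 216 + 22 + 176 + 153 + 35 = 602
e = 602 / (602 + 204) = 602 / 806 = 0.7469
Estimated eligible among unknowns → 0.7469 × 243 = 181.50
Base → 602 + 181.50 = 783.50
RR3 = 216 / 783.50 = 0.2757
Difference = 27.57 − 25.56 = 2.01 percentage points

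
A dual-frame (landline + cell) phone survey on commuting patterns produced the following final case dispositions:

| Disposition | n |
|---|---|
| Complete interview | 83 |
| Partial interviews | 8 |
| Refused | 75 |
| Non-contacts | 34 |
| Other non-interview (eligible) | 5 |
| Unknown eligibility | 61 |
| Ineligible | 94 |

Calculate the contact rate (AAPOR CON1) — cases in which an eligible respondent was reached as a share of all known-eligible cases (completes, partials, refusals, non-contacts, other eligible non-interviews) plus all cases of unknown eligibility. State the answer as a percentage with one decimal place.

Top = 83 + 8 + 75 + 5 = 171
Base = 83 + 8 + 75 + 34 + 5 + 61 = 266
CON1 = 171 / 266 = 0.6429

64.3%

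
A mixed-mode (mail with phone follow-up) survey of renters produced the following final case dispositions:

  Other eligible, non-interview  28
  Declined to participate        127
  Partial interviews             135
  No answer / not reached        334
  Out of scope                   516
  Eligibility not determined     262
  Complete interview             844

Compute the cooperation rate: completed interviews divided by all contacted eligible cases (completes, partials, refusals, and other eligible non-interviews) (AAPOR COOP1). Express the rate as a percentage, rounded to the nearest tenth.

74.4%

Num: 844
Base: 844 + 135 + 127 + 28 = 1134
COOP1 = 844 / 1134 = 0.7443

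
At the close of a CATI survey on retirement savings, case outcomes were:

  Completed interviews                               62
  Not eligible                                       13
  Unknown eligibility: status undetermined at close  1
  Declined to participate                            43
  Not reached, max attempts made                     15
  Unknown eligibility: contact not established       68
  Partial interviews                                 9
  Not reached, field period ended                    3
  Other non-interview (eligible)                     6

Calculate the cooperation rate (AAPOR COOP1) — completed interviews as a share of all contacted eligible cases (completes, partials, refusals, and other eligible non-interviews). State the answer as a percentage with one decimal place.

No answer / not reached = 3 + 15 = 18
Undetermined eligibility = 68 + 1 = 69
Numerator: 62
Denom: 62 + 9 + 43 + 6 = 120
COOP1 = 62 / 120 = 0.5167

51.7%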